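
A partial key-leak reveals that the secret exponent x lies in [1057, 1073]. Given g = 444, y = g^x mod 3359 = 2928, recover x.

Compute 444^1057 mod 3359 = 2294, then multiply by 444 repeatedly:
  444^1057=2294  444^1058=759  444^1059=1096  444^1060=2928
Found 2928 at exponent 1060.

1060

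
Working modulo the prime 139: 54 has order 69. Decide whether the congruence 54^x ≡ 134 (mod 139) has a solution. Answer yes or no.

no

134 ∈ ⟨54⟩ iff 134^69 ≡ 1 (mod 139), since |⟨54⟩| = 69.
134^69 mod 139 = 138.
Since 138 ≠ 1, 134 does not lie in the subgroup.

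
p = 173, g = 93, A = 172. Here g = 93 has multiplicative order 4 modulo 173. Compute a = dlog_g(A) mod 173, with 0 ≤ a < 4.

2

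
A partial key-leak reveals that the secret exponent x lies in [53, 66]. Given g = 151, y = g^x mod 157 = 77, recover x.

Compute 151^53 mod 157 = 85, then multiply by 151 repeatedly:
  151^53=85  151^54=118  151^55=77
Found 77 at exponent 55.

55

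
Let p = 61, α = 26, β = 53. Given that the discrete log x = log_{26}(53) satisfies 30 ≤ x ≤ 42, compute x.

33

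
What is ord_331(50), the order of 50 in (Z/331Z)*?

330

The order of 50 must divide p − 1 = 330 = 2 · 3 · 5 · 11.
Divisors: 1, 2, 3, 5, 6, 10, 11, 15, 22, 30, 33, 55, 66, 110, 165, 330.
Check each in increasing order: 50^1 ≡ 50;  50^2 ≡ 183;  50^3 ≡ 213;  50^5 ≡ 252;  50^6 ≡ 22;  50^10 ≡ 283;  50^11 ≡ 248;  50^15 ≡ 151;  50^22 ≡ 269;  50^30 ≡ 293;  50^33 ≡ 181;  50^55 ≡ 32;  50^66 ≡ 323;  50^110 ≡ 31;  50^165 ≡ 330;  50^330 ≡ 1.
Smallest exponent giving 1 is 330.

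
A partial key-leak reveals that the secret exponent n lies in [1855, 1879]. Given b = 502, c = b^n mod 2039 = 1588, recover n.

1873

Compute 502^1855 mod 2039 = 191, then multiply by 502 repeatedly:
  502^1855=191  502^1856=49  502^1857=130  502^1858=12  502^1859=1946
  502^1860=211  502^1861=1933  502^1862=1841  502^1863=515  502^1864=1616
  502^1865=1749  502^1866=1228  502^1867=678  502^1868=1882  502^1869=707
  502^1870=128  502^1871=1047  502^1872=1571  502^1873=1588
Found 1588 at exponent 1873.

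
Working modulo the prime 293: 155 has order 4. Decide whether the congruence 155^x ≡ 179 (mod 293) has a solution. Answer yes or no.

no

⟨155⟩ has order 4; its elements mod 293 are {1, 138, 155, 292}.
179 is not in this set.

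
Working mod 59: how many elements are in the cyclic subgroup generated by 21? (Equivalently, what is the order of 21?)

29

The order of 21 must divide p − 1 = 58 = 2 · 29.
Divisors: 1, 2, 29, 58.
Check each in increasing order: 21^1 ≡ 21;  21^2 ≡ 28;  21^29 ≡ 1.
Smallest exponent giving 1 is 29.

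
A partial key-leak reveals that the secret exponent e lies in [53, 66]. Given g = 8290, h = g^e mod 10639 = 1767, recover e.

Compute 8290^53 mod 10639 = 1767, then multiply by 8290 repeatedly:
  8290^53=1767
Found 1767 at exponent 53.

53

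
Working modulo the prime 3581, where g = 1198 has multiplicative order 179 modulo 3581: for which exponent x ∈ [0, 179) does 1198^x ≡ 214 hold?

Successive powers of 1198 modulo 3581:
  1198^0=1  1198^1=1198  1198^2=2804  1198^3=214
So 1198^3 ≡ 214 (mod 3581), giving x = 3.

3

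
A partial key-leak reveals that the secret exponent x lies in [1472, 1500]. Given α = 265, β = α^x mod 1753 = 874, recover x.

Compute 265^1472 mod 1753 = 1538, then multiply by 265 repeatedly:
  265^1472=1538  265^1473=874
Found 874 at exponent 1473.

1473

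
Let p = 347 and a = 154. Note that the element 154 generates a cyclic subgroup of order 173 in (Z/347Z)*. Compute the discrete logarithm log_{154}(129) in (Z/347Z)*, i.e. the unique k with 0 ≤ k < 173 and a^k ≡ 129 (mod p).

7

Successive powers of 154 modulo 347:
  154^0=1  154^1=154  154^2=120  154^3=89  154^4=173  154^5=270
  154^6=287  154^7=129
So 154^7 ≡ 129 (mod 347), giving k = 7.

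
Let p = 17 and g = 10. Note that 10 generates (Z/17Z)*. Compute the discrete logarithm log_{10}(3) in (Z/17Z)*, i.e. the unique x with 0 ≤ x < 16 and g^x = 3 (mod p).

Successive powers of 10 modulo 17:
  10^0=1  10^1=10  10^2=15  10^3=14  10^4=4  10^5=6
  10^6=9  10^7=5  10^8=16  10^9=7  10^10=2  10^11=3
So 10^11 ≡ 3 (mod 17), giving x = 11.

11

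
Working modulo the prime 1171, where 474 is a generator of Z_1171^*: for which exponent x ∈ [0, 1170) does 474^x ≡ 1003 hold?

Baby-step giant-step with m = ceil(sqrt(1170)) = 35.
Baby table (474^j mod 1171 for j=0..34):
  0:1  1:474  2:1015  3:1000  4:916  5:914  6:1137  7:278
  8:620  9:1130  10:473  11:541  12:1156  13:1087  14:1169  15:223
  16:312  17:342  18:510  19:514  20:68  21:615  22:1102  23:82
  24:225  25:89  26:30  27:168  28:4  29:725  30:547  31:487
  32:151  33:143  34:1035
Giant step factor: 474^(-35) ≡ 258 (mod 1171).
Scan 1003·258^i mod 1171 for i = 0, 1, …:
  i=0: 1003   i=1: 1154   i=2: 298   i=3: 769
  i=4: 503   i=5: 964   i=6: 460   i=7: 409
  i=8: 132   i=9: 97     …   i=16: 900
  i=17: 342
Match at i=17, j=17: x = 17·35 + 17 = 612.

612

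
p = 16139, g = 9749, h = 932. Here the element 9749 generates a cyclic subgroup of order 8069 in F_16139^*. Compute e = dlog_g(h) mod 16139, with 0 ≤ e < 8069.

1999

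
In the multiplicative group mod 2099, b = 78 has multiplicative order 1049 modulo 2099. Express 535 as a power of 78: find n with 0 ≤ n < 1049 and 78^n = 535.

751

Baby-step giant-step with m = ceil(sqrt(1049)) = 33.
Baby table (78^j mod 2099 for j=0..32):
  0:1  1:78  2:1886  3:178  4:1290  5:1967  6:199  7:829
  8:1692  9:1838  10:632  11:1019  12:1819  13:1249  14:868  15:536
  16:1927  17:1277  18:953  19:869  20:614  21:1714  22:1455  23:144
  24:737  25:813  26:444  27:1048  28:1982  29:1369  30:1832  31:164
  32:198
Giant step factor: 78^(-33) ≡ 995 (mod 2099).
Scan 535·995^i mod 2099 for i = 0, 1, …:
  i=0: 535   i=1: 1278   i=2: 1715   i=3: 2037
  i=4: 1280   i=5: 1606   i=6: 631   i=7: 244
  i=8: 1395   i=9: 586     …   i=21: 1853
  i=22: 813
Match at i=22, j=25: n = 22·33 + 25 = 751.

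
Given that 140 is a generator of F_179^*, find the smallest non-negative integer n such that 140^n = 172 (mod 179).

Baby-step giant-step with m = ceil(sqrt(178)) = 14.
Baby table (140^j mod 179 for j=0..13):
  0:1  1:140  2:89  3:109  4:45  5:35  6:67  7:72
  8:56  9:143  10:151  11:18  12:14  13:170
Giant step factor: 140^(-14) ≡ 51 (mod 179).
Scan 172·51^i mod 179 for i = 0, 1, …:
  i=0: 172   i=1: 1
Match at i=1, j=0: n = 1·14 + 0 = 14.

14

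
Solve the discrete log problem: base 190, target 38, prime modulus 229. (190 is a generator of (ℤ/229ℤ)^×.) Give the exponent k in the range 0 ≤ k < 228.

Baby-step giant-step with m = ceil(sqrt(228)) = 16.
Baby table (190^j mod 229 for j=0..15):
  0:1  1:190  2:147  3:221  4:83  5:198  6:64  7:23
  8:19  9:175  10:45  11:77  12:203  13:98  14:71  15:208
Giant step factor: 190^(-16) ≡ 144 (mod 229).
Scan 38·144^i mod 229 for i = 0, 1, …:
  i=0: 38   i=1: 205   i=2: 208
Match at i=2, j=15: k = 2·16 + 15 = 47.

47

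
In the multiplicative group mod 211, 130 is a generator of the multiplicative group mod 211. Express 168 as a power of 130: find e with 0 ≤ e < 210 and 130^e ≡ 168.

125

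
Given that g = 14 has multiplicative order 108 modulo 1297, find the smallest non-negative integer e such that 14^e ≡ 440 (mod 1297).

48

Baby-step giant-step with m = ceil(sqrt(108)) = 11.
Baby table (14^j mod 1297 for j=0..10):
  0:1  1:14  2:196  3:150  4:803  5:866  6:451  7:1126
  8:200  9:206  10:290
Giant step factor: 14^(-11) ≡ 967 (mod 1297).
Scan 440·967^i mod 1297 for i = 0, 1, …:
  i=0: 440   i=1: 64   i=2: 929   i=3: 819
  i=4: 803
Match at i=4, j=4: e = 4·11 + 4 = 48.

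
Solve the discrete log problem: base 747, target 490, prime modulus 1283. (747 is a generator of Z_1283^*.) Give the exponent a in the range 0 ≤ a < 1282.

Baby-step giant-step with m = ceil(sqrt(1282)) = 36.
Baby table (747^j mod 1283 for j=0..35):
  0:1  1:747  2:1187  3:136  4:235  5:1057  6:534  7:1168
  8:56  9:776  10:1039  11:1201  12:330  13:174  14:395  15:1258
  16:570  17:1117  18:449  19:540  20:518  21:763  22:309  23:1166
  24:1128  25:968  26:767  27:731  28:782  29:389  30:625  31:1146
  32:301  33:322  34:613  35:1163
Giant step factor: 747^(-36) ≡ 400 (mod 1283).
Scan 490·400^i mod 1283 for i = 0, 1, …:
  i=0: 490   i=1: 984   i=2: 1002   i=3: 504
  i=4: 169   i=5: 884   i=6: 775   i=7: 797
  i=8: 616   i=9: 64     …   i=14: 791
  i=15: 782
Match at i=15, j=28: a = 15·36 + 28 = 568.

568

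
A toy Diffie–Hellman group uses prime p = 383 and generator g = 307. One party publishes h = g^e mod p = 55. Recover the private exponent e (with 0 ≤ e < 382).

Baby-step giant-step with m = ceil(sqrt(382)) = 20.
Baby table (307^j mod 383 for j=0..19):
  0:1  1:307  2:31  3:325  4:195  5:117  6:300  7:180
  8:108  9:218  10:284  11:247  12:378  13:380  14:228  15:290
  16:174  17:181  18:32  19:249
Giant step factor: 307^(-20) ≡ 161 (mod 383).
Scan 55·161^i mod 383 for i = 0, 1, …:
  i=0: 55   i=1: 46   i=2: 129   i=3: 87
  i=4: 219   i=5: 23   i=6: 256   i=7: 235
  i=8: 301   i=9: 203     …   i=17: 338
  i=18: 32
Match at i=18, j=18: e = 18·20 + 18 = 378.

378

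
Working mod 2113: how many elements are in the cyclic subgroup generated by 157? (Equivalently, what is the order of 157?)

192

The order of 157 must divide p − 1 = 2112 = 2^6 · 3 · 11.
Divisors: 1, 2, 3, 4, 6, 8, 11, 12, 16, 22, 24, 32, 33, 44, 48, 64, 66, 88, 96, 132, 176, 192, 264, 352, 528, 704, 1056, 2112.
Check each in increasing order: 157^1 ≡ 157;  157^2 ≡ 1406;  157^3 ≡ 990;  157^4 ≡ 1181;  157^6 ≡ 1781;  157^8 ≡ 181;  157^11 ≡ 1698;  157^12 ≡ 348;  157^16 ≡ 1066;  157^22 ≡ 1072;  157^24 ≡ 663;  157^32 ≡ 1675;  157^33 ≡ 963;  157^44 ≡ 1825;  157^48 ≡ 65;  157^64 ≡ 1674;  157^66 ≡ 1875;  157^88 ≡ 537;  157^96 ≡ 2112;  157^132 ≡ 1706;  157^176 ≡ 1001;  157^192 ≡ 1.
Smallest exponent giving 1 is 192.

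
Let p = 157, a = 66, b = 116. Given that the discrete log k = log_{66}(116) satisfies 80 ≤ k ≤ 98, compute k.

93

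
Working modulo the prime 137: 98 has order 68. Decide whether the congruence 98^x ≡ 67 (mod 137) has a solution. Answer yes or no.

no

67 ∈ ⟨98⟩ iff 67^68 ≡ 1 (mod 137), since |⟨98⟩| = 68.
67^68 mod 137 = 136.
Since 136 ≠ 1, 67 does not lie in the subgroup.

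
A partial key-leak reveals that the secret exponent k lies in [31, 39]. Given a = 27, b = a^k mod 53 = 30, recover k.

Compute 27^31 mod 53 = 48, then multiply by 27 repeatedly:
  27^31=48  27^32=24  27^33=12  27^34=6  27^35=3
  27^36=28  27^37=14  27^38=7  27^39=30
Found 30 at exponent 39.

39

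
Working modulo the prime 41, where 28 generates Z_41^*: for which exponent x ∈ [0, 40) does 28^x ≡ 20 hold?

Successive powers of 28 modulo 41:
  28^0=1  28^1=28  28^2=5  28^3=17  28^4=25  28^5=3
  28^6=2  28^7=15  28^8=10  28^9=34  28^10=9  28^11=6
  28^12=4  28^13=30  28^14=20
So 28^14 ≡ 20 (mod 41), giving x = 14.

14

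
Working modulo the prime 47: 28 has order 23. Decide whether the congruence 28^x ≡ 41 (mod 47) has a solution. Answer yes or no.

⟨28⟩ has order 23; its elements mod 47 are {1, 2, 3, 4, 6, 7, 8, 9, 12, 14, 16, 17, 18, 21, 24, 25, 27, 28, 32, 34, 36, 37, 42}.
41 is not in this set.

no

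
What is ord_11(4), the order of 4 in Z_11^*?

The order of 4 must divide p − 1 = 10 = 2 · 5.
Divisors: 1, 2, 5, 10.
Check each in increasing order: 4^1 ≡ 4;  4^2 ≡ 5;  4^5 ≡ 1.
Smallest exponent giving 1 is 5.

5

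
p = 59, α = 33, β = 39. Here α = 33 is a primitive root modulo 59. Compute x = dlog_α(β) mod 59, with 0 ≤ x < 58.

9

Baby-step giant-step with m = ceil(sqrt(58)) = 8.
Baby table (33^j mod 59 for j=0..7):
  0:1  1:33  2:27  3:6  4:21  5:44  6:36  7:8
Giant step factor: 33^(-8) ≡ 19 (mod 59).
Scan 39·19^i mod 59 for i = 0, 1, …:
  i=0: 39   i=1: 33
Match at i=1, j=1: x = 1·8 + 1 = 9.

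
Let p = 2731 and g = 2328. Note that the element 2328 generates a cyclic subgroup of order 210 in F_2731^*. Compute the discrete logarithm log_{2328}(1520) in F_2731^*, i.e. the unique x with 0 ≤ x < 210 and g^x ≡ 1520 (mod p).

Baby-step giant-step with m = ceil(sqrt(210)) = 15.
Baby table (2328^j mod 2731 for j=0..14):
  0:1  1:2328  2:1280  3:319  4:2531  5:1401  6:714  7:1744
  8:1766  9:1093  10:1943  11:768  12:1830  13:2611  14:1933
Giant step factor: 2328^(-15) ≡ 1493 (mod 2731).
Scan 1520·1493^i mod 2731 for i = 0, 1, …:
  i=0: 1520   i=1: 2630   i=2: 2143   i=3: 1498
  i=4: 2556   i=5: 901   i=6: 1541   i=7: 1211
  i=8: 101   i=9: 588   i=10: 1233   i=11: 175
  i=12: 1830
Match at i=12, j=12: x = 12·15 + 12 = 192.

192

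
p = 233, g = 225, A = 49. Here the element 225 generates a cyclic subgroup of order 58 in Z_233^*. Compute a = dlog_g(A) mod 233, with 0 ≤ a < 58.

23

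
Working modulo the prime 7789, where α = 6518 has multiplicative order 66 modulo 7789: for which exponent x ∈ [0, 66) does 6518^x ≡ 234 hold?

11

Baby-step giant-step with m = ceil(sqrt(66)) = 9.
Baby table (6518^j mod 7789 for j=0..8):
  0:1  1:6518  2:3118  3:1623  4:1252  5:5453  6:1447  7:6856
  8:1915
Giant step factor: 6518^(-9) ≡ 5672 (mod 7789).
Scan 234·5672^i mod 7789 for i = 0, 1, …:
  i=0: 234   i=1: 3118
Match at i=1, j=2: x = 1·9 + 2 = 11.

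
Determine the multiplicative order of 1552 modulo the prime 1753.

1752

The order of 1552 must divide p − 1 = 1752 = 2^3 · 3 · 73.
Divisors: 1, 2, 3, 4, 6, 8, 12, 24, 73, 146, 219, 292, 438, 584, 876, 1752.
Check each in increasing order: 1552^1 ≡ 1552;  1552^2 ≡ 82;  1552^3 ≡ 1048;  1552^4 ≡ 1465;  1552^6 ≡ 926;  1552^8 ≡ 553;  1552^12 ≡ 259;  1552^24 ≡ 467;  1552^73 ≡ 290;  1552^146 ≡ 1709;  1552^219 ≡ 1264;  1552^292 ≡ 183;  1552^438 ≡ 713;  1552^584 ≡ 182;  1552^876 ≡ 1752;  1552^1752 ≡ 1.
Smallest exponent giving 1 is 1752.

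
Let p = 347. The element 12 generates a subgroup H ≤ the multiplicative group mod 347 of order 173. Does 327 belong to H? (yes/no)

327 ∈ ⟨12⟩ iff 327^173 ≡ 1 (mod 347), since |⟨12⟩| = 173.
327^173 mod 347 = 1.
Since 1 = 1, 327 lies in the subgroup.

yes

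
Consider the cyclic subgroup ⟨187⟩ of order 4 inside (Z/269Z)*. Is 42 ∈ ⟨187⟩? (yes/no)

42 ∈ ⟨187⟩ iff 42^4 ≡ 1 (mod 269), since |⟨187⟩| = 4.
42^4 mod 269 = 173.
Since 173 ≠ 1, 42 does not lie in the subgroup.

no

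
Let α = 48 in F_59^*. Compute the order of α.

29

The order of 48 must divide p − 1 = 58 = 2 · 29.
Divisors: 1, 2, 29, 58.
Check each in increasing order: 48^1 ≡ 48;  48^2 ≡ 3;  48^29 ≡ 1.
Smallest exponent giving 1 is 29.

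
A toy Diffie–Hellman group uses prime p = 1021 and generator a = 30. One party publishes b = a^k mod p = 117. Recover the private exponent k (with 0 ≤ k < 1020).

915

Baby-step giant-step with m = ceil(sqrt(1020)) = 32.
Baby table (30^j mod 1021 for j=0..31):
  0:1  1:30  2:900  3:454  4:347  5:200  6:895  7:304
  8:952  9:993  10:181  11:325  12:561  13:494  14:526  15:465
  16:677  17:911  18:784  19:37  20:89  21:628  22:462  23:587
  24:253  25:443  26:17  27:510  28:1006  29:571  30:794  31:337
Giant step factor: 30^(-32) ≡ 827 (mod 1021).
Scan 117·827^i mod 1021 for i = 0, 1, …:
  i=0: 117   i=1: 785   i=2: 860   i=3: 604
  i=4: 239   i=5: 600   i=6: 1015   i=7: 143
  i=8: 846   i=9: 257     …   i=27: 384
  i=28: 37
Match at i=28, j=19: k = 28·32 + 19 = 915.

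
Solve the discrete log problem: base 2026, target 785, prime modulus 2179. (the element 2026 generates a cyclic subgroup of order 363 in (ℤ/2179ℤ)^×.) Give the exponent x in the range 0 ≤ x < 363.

358

Baby-step giant-step with m = ceil(sqrt(363)) = 20.
Baby table (2026^j mod 2179 for j=0..19):
  0:1  1:2026  2:1619  3:699  4:2003  5:780  6:505  7:1179
  8:470  9:2176  10:459  11:1680  12:82  13:528  14:2018  15:664
  16:821  17:769  18:9  19:802
Giant step factor: 2026^(-20) ≡ 1409 (mod 2179).
Scan 785·1409^i mod 2179 for i = 0, 1, …:
  i=0: 785   i=1: 1312   i=2: 816   i=3: 1411
  i=4: 851   i=5: 609   i=6: 1734   i=7: 547
  i=8: 1536   i=9: 477     …   i=16: 399
  i=17: 9
Match at i=17, j=18: x = 17·20 + 18 = 358.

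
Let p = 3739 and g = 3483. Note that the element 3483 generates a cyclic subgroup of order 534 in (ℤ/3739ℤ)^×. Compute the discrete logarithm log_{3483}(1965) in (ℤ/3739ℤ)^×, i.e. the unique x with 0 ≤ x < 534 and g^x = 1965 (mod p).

197

Baby-step giant-step with m = ceil(sqrt(534)) = 24.
Baby table (3483^j mod 3739 for j=0..23):
  0:1  1:3483  2:1973  3:3416  4:430  5:2090  6:3376  7:3192
  8:1689  9:1340  10:948  11:347  12:904  13:394  14:89  15:3389
  16:3603  17:1165  18:880  19:2799  20:1344  21:3663  22:761  23:3351
Giant step factor: 3483^(-24) ≡ 3242 (mod 3739).
Scan 1965·3242^i mod 3739 for i = 0, 1, …:
  i=0: 1965   i=1: 3013   i=2: 1878   i=3: 1384
  i=4: 128   i=5: 3686   i=6: 168   i=7: 2501
  i=8: 2090
Match at i=8, j=5: x = 8·24 + 5 = 197.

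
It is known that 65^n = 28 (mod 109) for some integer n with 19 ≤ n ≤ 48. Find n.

26

Compute 65^19 mod 109 = 47, then multiply by 65 repeatedly:
  65^19=47  65^20=3  65^21=86  65^22=31  65^23=53
  65^24=66  65^25=39  65^26=28
Found 28 at exponent 26.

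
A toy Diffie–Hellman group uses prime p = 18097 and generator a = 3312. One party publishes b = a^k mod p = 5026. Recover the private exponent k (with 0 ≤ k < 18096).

7902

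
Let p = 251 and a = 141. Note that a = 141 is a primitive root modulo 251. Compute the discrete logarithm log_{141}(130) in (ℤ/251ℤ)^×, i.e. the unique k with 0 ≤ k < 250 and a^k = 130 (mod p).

147

Baby-step giant-step with m = ceil(sqrt(250)) = 16.
Baby table (141^j mod 251 for j=0..15):
  0:1  1:141  2:52  3:53  4:194  5:246  6:48  7:242
  8:237  9:34  10:25  11:11  12:45  13:70  14:81  15:126
Giant step factor: 141^(-16) ≡ 73 (mod 251).
Scan 130·73^i mod 251 for i = 0, 1, …:
  i=0: 130   i=1: 203   i=2: 10   i=3: 228
  i=4: 78   i=5: 172   i=6: 6   i=7: 187
  i=8: 97   i=9: 53
Match at i=9, j=3: k = 9·16 + 3 = 147.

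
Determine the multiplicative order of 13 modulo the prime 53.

13

The order of 13 must divide p − 1 = 52 = 2^2 · 13.
Divisors: 1, 2, 4, 13, 26, 52.
Check each in increasing order: 13^1 ≡ 13;  13^2 ≡ 10;  13^4 ≡ 47;  13^13 ≡ 1.
Smallest exponent giving 1 is 13.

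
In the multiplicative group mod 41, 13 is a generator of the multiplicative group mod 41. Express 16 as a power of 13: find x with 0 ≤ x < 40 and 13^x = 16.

24

Successive powers of 13 modulo 41:
  13^0=1  13^1=13  13^2=5  13^3=24  13^4=25  13^5=38
  13^6=2  13^7=26  13^8=10  13^9=7  13^10=9  13^11=35
  13^12=4  13^13=11  13^14=20  13^15=14  13^16=18  13^17=29
  13^18=8  13^19=22  13^20=40  13^21=28  13^22=36  13^23=17
  13^24=16
So 13^24 ≡ 16 (mod 41), giving x = 24.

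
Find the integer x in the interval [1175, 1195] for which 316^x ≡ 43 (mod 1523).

1190

Compute 316^1175 mod 1523 = 376, then multiply by 316 repeatedly:
  316^1175=376  316^1176=22  316^1177=860  316^1178=666  316^1179=282
  316^1180=778  316^1181=645  316^1182=1261  316^1183=973  316^1184=1345
  316^1185=103  316^1186=565  316^1187=349  316^1188=628  316^1189=458
  316^1190=43
Found 43 at exponent 1190.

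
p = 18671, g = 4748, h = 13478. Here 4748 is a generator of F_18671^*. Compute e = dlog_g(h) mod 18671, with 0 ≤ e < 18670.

Baby-step giant-step with m = ceil(sqrt(18670)) = 137.
Baby table (4748^j mod 18671 for j=0..136):
  0:1  1:4748  2:7607  3:8322  4:5020  5:10764  6:4945  7:9413
  8:13221  9:1406  10:10141  11:15630  12:12686  13:482  14:10674  15:7058
  16:15610  17:11081  18:16381  19:12273  20:13  21:5711  22:5536  23:14831
  24:9247  25:9235  26:8272  27:10343  28:3834  29:18278  30:1136  31:16480
  32:15550  33:6266  34:8065  35:17070  36:16220  37:13356  38:7572  39:10181
  40:169  41:18230  42:15955  43:6093  44:8185  45:8029  46:14181  47:3762
  48:12500  49:13562  50:14768  51:8859  52:15440  53:6774  54:11490  55:16529
  56:5479  57:5589  58:5081  59:1656  60:2197  61:12938  62:2034  63:4525
  64:13050  65:11022  66:16314  67:11564  68:13132  69:8267  70:5274  71:3141
  72:14010  73:13378  74:2  75:9496  76:15214  77:16644  78:10040  79:2857
  80:9890  81:155  82:7771  83:2812  84:1611  85:12589  86:6701  87:964
  88:2677  89:14116  90:12549  91:3491  92:14091  93:5875  94:26  95:11422
  96:11072  97:10991  98:18494  99:18470  100:16544  101:2015  102:7668  103:17885
  104:2272  105:14289  106:12429  107:12532  108:16130  109:15469  110:13769  111:8041
  112:15144  113:1691  114:338  115:17789  116:13239  117:12186  118:16370  119:16058
  120:9691  121:7524  122:6329  123:8453  124:10865  125:17718  126:12209  127:13548
  128:4309  129:14387  130:10958  131:11178  132:10162  133:3312  134:4394  135:7205
  136:4068
Giant step factor: 4748^(-137) ≡ 13243 (mod 18671).
Scan 13478·13243^i mod 18671 for i = 0, 1, …:
  i=0: 13478   i=1: 13065   i=2: 14309   i=3: 2108
  i=4: 3099   i=5: 1199   i=6: 8007   i=7: 4092
  i=8: 7114   i=9: 15507     …   i=41: 27
  i=42: 2812
Match at i=42, j=83: e = 42·137 + 83 = 5837.

5837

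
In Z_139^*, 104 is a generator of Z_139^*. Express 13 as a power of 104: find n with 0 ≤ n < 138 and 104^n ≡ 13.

106

Baby-step giant-step with m = ceil(sqrt(138)) = 12.
Baby table (104^j mod 139 for j=0..11):
  0:1  1:104  2:113  3:76  4:120  5:109  6:77  7:85
  8:83  9:14  10:66  11:53
Giant step factor: 104^(-12) ≡ 55 (mod 139).
Scan 13·55^i mod 139 for i = 0, 1, …:
  i=0: 13   i=1: 20   i=2: 127   i=3: 35
  i=4: 118   i=5: 96   i=6: 137   i=7: 29
  i=8: 66
Match at i=8, j=10: n = 8·12 + 10 = 106.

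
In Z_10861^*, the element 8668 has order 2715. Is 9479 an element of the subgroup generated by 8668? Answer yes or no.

no

9479 ∈ ⟨8668⟩ iff 9479^2715 ≡ 1 (mod 10861), since |⟨8668⟩| = 2715.
9479^2715 mod 10861 = 10860.
Since 10860 ≠ 1, 9479 does not lie in the subgroup.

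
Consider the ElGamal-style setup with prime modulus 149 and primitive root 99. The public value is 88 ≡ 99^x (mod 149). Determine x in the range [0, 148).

Baby-step giant-step with m = ceil(sqrt(148)) = 13.
Baby table (99^j mod 149 for j=0..12):
  0:1  1:99  2:116  3:11  4:46  5:84  6:121  7:59
  8:30  9:139  10:53  11:32  12:39
Giant step factor: 99^(-13) ≡ 126 (mod 149).
Scan 88·126^i mod 149 for i = 0, 1, …:
  i=0: 88   i=1: 62   i=2: 64   i=3: 18
  i=4: 33   i=5: 135   i=6: 24   i=7: 44
  i=8: 31   i=9: 32
Match at i=9, j=11: x = 9·13 + 11 = 128.

128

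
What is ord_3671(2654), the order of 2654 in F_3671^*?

The order of 2654 must divide p − 1 = 3670 = 2 · 5 · 367.
Divisors: 1, 2, 5, 10, 367, 734, 1835, 3670.
Check each in increasing order: 2654^1 ≡ 2654;  2654^2 ≡ 2738;  2654^5 ≡ 34;  2654^10 ≡ 1156;  2654^367 ≡ 1.
Smallest exponent giving 1 is 367.

367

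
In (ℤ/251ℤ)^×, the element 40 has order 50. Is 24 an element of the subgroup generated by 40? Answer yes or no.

no

24 ∈ ⟨40⟩ iff 24^50 ≡ 1 (mod 251), since |⟨40⟩| = 50.
24^50 mod 251 = 219.
Since 219 ≠ 1, 24 does not lie in the subgroup.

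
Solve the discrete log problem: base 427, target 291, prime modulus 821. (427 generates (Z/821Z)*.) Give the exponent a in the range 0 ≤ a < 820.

Baby-step giant-step with m = ceil(sqrt(820)) = 29.
Baby table (427^j mod 821 for j=0..28):
  0:1  1:427  2:67  3:695  4:384  5:589  6:277  7:55
  8:497  9:401  10:459  11:595  12:376  13:457  14:562  15:242
  16:709  17:615  18:706  19:155  20:505  21:533  22:174  23:408
  24:164  25:243  26:315  27:682  28:580
Giant step factor: 427^(-29) ≡ 591 (mod 821).
Scan 291·591^i mod 821 for i = 0, 1, …:
  i=0: 291   i=1: 392   i=2: 150   i=3: 803
  i=4: 35   i=5: 160   i=6: 145   i=7: 311
  i=8: 718   i=9: 702   i=10: 277
Match at i=10, j=6: a = 10·29 + 6 = 296.

296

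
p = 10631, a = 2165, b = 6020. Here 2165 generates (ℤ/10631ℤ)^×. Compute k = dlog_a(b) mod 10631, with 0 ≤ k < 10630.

6967

Baby-step giant-step with m = ceil(sqrt(10630)) = 104.
Baby table (2165^j mod 10631 for j=0..103):
  0:1  1:2165  2:9585  3:10444  4:9754  5:4244  6:3076  7:4534
  8:3697  9:9493  10:2622  11:10307  12:186  13:9343  14:7433  15:7742
  16:6974  17:2690  18:8693  19:3475  20:7258  21:952  22:9297  23:3522
  24:2703  25:4945  26:508  27:4827  28:182  29:683  30:986  31:8490
  32:10482  33:6976  34:7020  35:6601  36:3101  37:5504  38:9440  39:4818
  40:1959  41:10097  42:2669  43:5752  44:4179  45:554  46:8738  47:5221
  48:2712  49:3168  50:1725  51:3144  52:2920  53:6986  54:7408  55:6772
  56:1231  57:7365  58:9356  59:3685  60:4775  61:4543  62:1920  63:79
  64:939  65:2414  66:6489  67:5134  68:5715  69:9122  70:7363  71:5026
  72:5777  73:5149  74:6297  75:4063  76:4558  77:2502  78:5651  79:8765
  80:10521  81:6363  82:8750  83:9939  84:791  85:924  86:1832  87:917
  88:7939  89:8239  90:9248  91:3747  92:802  93:3477  94:957  95:9491
  96:8923  97:1768  98:560  99:466  100:9576  101:1590  102:8537  103:5927
Giant step factor: 2165^(-104) ≡ 7643 (mod 10631).
Scan 6020·7643^i mod 10631 for i = 0, 1, …:
  i=0: 6020   i=1: 10523   i=2: 3774   i=3: 2779
  i=4: 9790   i=5: 3992   i=6: 10517   i=7: 440
  i=8: 3524   i=9: 5609     …   i=65: 4698
  i=66: 5927
Match at i=66, j=103: k = 66·104 + 103 = 6967.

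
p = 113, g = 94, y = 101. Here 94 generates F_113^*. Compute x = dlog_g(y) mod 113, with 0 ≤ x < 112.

Baby-step giant-step with m = ceil(sqrt(112)) = 11.
Baby table (94^j mod 113 for j=0..10):
  0:1  1:94  2:22  3:34  4:32  5:70  6:26  7:71
  8:7  9:93  10:41
Giant step factor: 94^(-11) ≡ 66 (mod 113).
Scan 101·66^i mod 113 for i = 0, 1, …:
  i=0: 101   i=1: 112   i=2: 47   i=3: 51
  i=4: 89   i=5: 111   i=6: 94
Match at i=6, j=1: x = 6·11 + 1 = 67.

67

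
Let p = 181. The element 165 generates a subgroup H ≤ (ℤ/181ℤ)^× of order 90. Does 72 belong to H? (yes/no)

72 ∈ ⟨165⟩ iff 72^90 ≡ 1 (mod 181), since |⟨165⟩| = 90.
72^90 mod 181 = 180.
Since 180 ≠ 1, 72 does not lie in the subgroup.

no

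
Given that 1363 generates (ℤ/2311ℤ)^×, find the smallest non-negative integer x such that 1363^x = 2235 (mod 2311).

1207

Baby-step giant-step with m = ceil(sqrt(2310)) = 49.
Baby table (1363^j mod 2311 for j=0..48):
  0:1  1:1363  2:2036  3:1868  4:1673  5:1653  6:2125  7:692
  8:308  9:1513  10:807  11:2216  12:2242  13:704  14:487  15:524
  16:113  17:1493  18:1279  19:783  20:1858  21:1909  22:2092  23:1933
  24:139  25:2266  26:1062  27:820  28:1447  29:978  30:1878  31:1437
  32:1214  33:6  34:1245  35:661  36:1964  37:794  38:674  39:1195
  40:1841  41:1848  42:2145  43:220  44:1741  45:1897  46:1913  47:611
  48:833
Giant step factor: 1363^(-49) ≡ 876 (mod 2311).
Scan 2235·876^i mod 2311 for i = 0, 1, …:
  i=0: 2235   i=1: 443   i=2: 2131   i=3: 1779
  i=4: 790   i=5: 1051   i=6: 898   i=7: 908
  i=8: 424   i=9: 1664     …   i=23: 1355
  i=24: 1437
Match at i=24, j=31: x = 24·49 + 31 = 1207.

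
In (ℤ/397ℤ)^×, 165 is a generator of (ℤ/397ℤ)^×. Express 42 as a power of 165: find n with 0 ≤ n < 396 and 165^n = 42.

326

Baby-step giant-step with m = ceil(sqrt(396)) = 20.
Baby table (165^j mod 397 for j=0..19):
  0:1  1:165  2:229  3:70  4:37  5:150  6:136  7:208
  8:178  9:389  10:268  11:153  12:234  13:101  14:388  15:103
  16:321  17:164  18:64  19:238
Giant step factor: 165^(-20) ≡ 12 (mod 397).
Scan 42·12^i mod 397 for i = 0, 1, …:
  i=0: 42   i=1: 107   i=2: 93   i=3: 322
  i=4: 291   i=5: 316   i=6: 219   i=7: 246
  i=8: 173   i=9: 91     …   i=15: 276
  i=16: 136
Match at i=16, j=6: n = 16·20 + 6 = 326.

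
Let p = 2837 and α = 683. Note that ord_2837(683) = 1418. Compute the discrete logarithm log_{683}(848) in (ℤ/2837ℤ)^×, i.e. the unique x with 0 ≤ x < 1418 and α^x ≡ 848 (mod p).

532

Baby-step giant-step with m = ceil(sqrt(1418)) = 38.
Baby table (683^j mod 2837 for j=0..37):
  0:1  1:683  2:1221  3:2702  4:1416  5:2548  6:1203  7:1756
  8:2134  9:2141  10:1248  11:1284  12:339  13:1740  14:2554  15:2464
  16:571  17:1324  18:2126  19:2351  20:2828  21:2364  22:359  23:1215
  24:1441  25:2601  26:521  27:1218  28:653  29:590  30:116  31:2629
  32:2623  33:1362  34:2547  35:520  36:535  37:2269
Giant step factor: 683^(-38) ≡ 2747 (mod 2837).
Scan 848·2747^i mod 2837 for i = 0, 1, …:
  i=0: 848   i=1: 279   i=2: 423   i=3: 1648
  i=4: 2041   i=5: 715   i=6: 901   i=7: 1183
  i=8: 1336   i=9: 1751     …   i=13: 725
  i=14: 1
Match at i=14, j=0: x = 14·38 + 0 = 532.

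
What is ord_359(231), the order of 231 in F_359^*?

The order of 231 must divide p − 1 = 358 = 2 · 179.
Divisors: 1, 2, 179, 358.
Check each in increasing order: 231^1 ≡ 231;  231^2 ≡ 229;  231^179 ≡ 358;  231^358 ≡ 1.
Smallest exponent giving 1 is 358.

358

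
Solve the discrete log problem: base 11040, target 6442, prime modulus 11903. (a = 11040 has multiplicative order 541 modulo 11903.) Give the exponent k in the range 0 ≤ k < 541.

Baby-step giant-step with m = ceil(sqrt(541)) = 24.
Baby table (11040^j mod 11903 for j=0..23):
  0:1  1:11040  2:6783  3:2547  4:3994  5:5048  6:74  7:7556
  8:2016  9:9933  10:9884  11:4559  12:5476  13:11606  14:6348  15:8959
  16:5333  17:4082  18:522  19:1828  20:5535  21:8301  22:1843  23:4493
Giant step factor: 11040^(-24) ≡ 4090 (mod 11903).
Scan 6442·4090^i mod 11903 for i = 0, 1, …:
  i=0: 6442   i=1: 6441   i=2: 2351   i=3: 9869
  i=4: 1137   i=5: 8160   i=6: 10291   i=7: 1182
  i=8: 1762   i=9: 5265     …   i=19: 1752
  i=20: 74
Match at i=20, j=6: k = 20·24 + 6 = 486.

486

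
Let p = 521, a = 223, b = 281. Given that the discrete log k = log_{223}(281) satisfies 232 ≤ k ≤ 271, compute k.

255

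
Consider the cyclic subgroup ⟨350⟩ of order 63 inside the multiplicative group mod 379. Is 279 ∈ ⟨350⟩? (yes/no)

279 ∈ ⟨350⟩ iff 279^63 ≡ 1 (mod 379), since |⟨350⟩| = 63.
279^63 mod 379 = 52.
Since 52 ≠ 1, 279 does not lie in the subgroup.

no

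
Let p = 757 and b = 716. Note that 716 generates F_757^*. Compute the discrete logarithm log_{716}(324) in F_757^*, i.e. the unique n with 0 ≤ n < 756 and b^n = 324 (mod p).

578

Baby-step giant-step with m = ceil(sqrt(756)) = 28.
Baby table (716^j mod 757 for j=0..27):
  0:1  1:716  2:167  3:723  4:637  5:378  6:399  7:295
  8:17  9:60  10:568  11:179  12:231  13:370  14:727  15:473
  16:289  17:263  18:572  19:15  20:142  21:234  22:247  23:471
  24:371  25:686  26:640  27:255
Giant step factor: 716^(-28) ≡ 90 (mod 757).
Scan 324·90^i mod 757 for i = 0, 1, …:
  i=0: 324   i=1: 394   i=2: 638   i=3: 645
  i=4: 518   i=5: 443   i=6: 506   i=7: 120
  i=8: 202   i=9: 12     …   i=19: 40
  i=20: 572
Match at i=20, j=18: n = 20·28 + 18 = 578.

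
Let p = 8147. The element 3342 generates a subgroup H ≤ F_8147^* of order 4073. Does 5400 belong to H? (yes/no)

no

5400 ∈ ⟨3342⟩ iff 5400^4073 ≡ 1 (mod 8147), since |⟨3342⟩| = 4073.
5400^4073 mod 8147 = 8146.
Since 8146 ≠ 1, 5400 does not lie in the subgroup.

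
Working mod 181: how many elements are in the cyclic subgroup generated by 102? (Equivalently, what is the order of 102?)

The order of 102 must divide p − 1 = 180 = 2^2 · 3^2 · 5.
Divisors: 1, 2, 3, 4, 5, 6, 9, 10, 12, 15, 18, 20, 30, 36, 45, 60, 90, 180.
Check each in increasing order: 102^1 ≡ 102;  102^2 ≡ 87;  102^3 ≡ 5;  102^4 ≡ 148;  102^5 ≡ 73;  102^6 ≡ 25;  102^9 ≡ 125;  102^10 ≡ 80;  102^12 ≡ 82;  102^15 ≡ 48;  102^18 ≡ 59;  102^20 ≡ 65;  102^30 ≡ 132;  102^36 ≡ 42;  102^45 ≡ 1.
Smallest exponent giving 1 is 45.

45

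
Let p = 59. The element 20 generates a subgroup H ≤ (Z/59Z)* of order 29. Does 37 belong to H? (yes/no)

no

37 ∈ ⟨20⟩ iff 37^29 ≡ 1 (mod 59), since |⟨20⟩| = 29.
37^29 mod 59 = 58.
Since 58 ≠ 1, 37 does not lie in the subgroup.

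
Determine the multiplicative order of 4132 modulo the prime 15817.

The order of 4132 must divide p − 1 = 15816 = 2^3 · 3 · 659.
Divisors: 1, 2, 3, 4, 6, 8, 12, 24, 659, 1318, 1977, 2636, 3954, 5272, 7908, 15816.
Check each in increasing order: 4132^1 ≡ 4132;  4132^2 ≡ 6881;  4132^3 ≡ 9143;  4132^4 ≡ 7880;  4132^6 ≡ 1604;  4132^8 ≡ 12675;  4132^12 ≡ 10462;  4132^24 ≡ 15621;  4132^659 ≡ 9094;  4132^1318 ≡ 9560;  4132^1977 ≡ 8408;  4132^2636 ≡ 2974;  4132^3954 ≡ 8291;  4132^5272 ≡ 2973;  4132^7908 ≡ 15816;  4132^15816 ≡ 1.
Smallest exponent giving 1 is 15816.

15816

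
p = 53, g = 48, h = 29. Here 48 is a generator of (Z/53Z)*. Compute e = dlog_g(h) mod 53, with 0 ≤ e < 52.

Baby-step giant-step with m = ceil(sqrt(52)) = 8.
Baby table (48^j mod 53 for j=0..7):
  0:1  1:48  2:25  3:34  4:42  5:2  6:43  7:50
Giant step factor: 48^(-8) ≡ 46 (mod 53).
Scan 29·46^i mod 53 for i = 0, 1, …:
  i=0: 29   i=1: 9   i=2: 43
Match at i=2, j=6: e = 2·8 + 6 = 22.

22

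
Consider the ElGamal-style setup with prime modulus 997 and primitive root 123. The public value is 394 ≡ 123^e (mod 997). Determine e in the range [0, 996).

102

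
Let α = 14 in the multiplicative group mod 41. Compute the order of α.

8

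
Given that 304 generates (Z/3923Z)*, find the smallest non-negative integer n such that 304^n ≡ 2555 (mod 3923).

Baby-step giant-step with m = ceil(sqrt(3922)) = 63.
Baby table (304^j mod 3923 for j=0..62):
  0:1  1:304  2:2187  3:1861  4:832  5:1856  6:3235  7:2690
  8:1776  9:2453  10:342  11:1970  12:2584  13:936  14:2088  15:3149
  16:84  17:1998  18:3250  19:3327  20:3197  21:2907  22:1053  23:2349
  24:110  25:2056  26:1267  27:714  28:1291  29:164  30:2780  31:1675
  32:3133  33:3066  34:2313  35:935  36:1784  37:962  38:2146  39:1166
  40:1394  41:92  42:507  43:1131  44:2523  45:2007  46:2063  47:3395
  48:331  49:2549  50:2065  51:80  52:782  53:2348  54:3729  55:3792
  56:3329  57:3805  58:3358  59:852  60:90  61:3822  62:680
Giant step factor: 304^(-63) ≡ 710 (mod 3923).
Scan 2555·710^i mod 3923 for i = 0, 1, …:
  i=0: 2555   i=1: 1624   i=2: 3601   i=3: 2837
  i=4: 1771   i=5: 2050   i=6: 67   i=7: 494
  i=8: 1593   i=9: 1206     …   i=59: 1462
  i=60: 2348
Match at i=60, j=53: n = 60·63 + 53 = 3833.

3833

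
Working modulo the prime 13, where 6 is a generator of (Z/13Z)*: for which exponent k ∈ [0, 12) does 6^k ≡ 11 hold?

11

Successive powers of 6 modulo 13:
  6^0=1  6^1=6  6^2=10  6^3=8  6^4=9  6^5=2
  6^6=12  6^7=7  6^8=3  6^9=5  6^10=4  6^11=11
So 6^11 ≡ 11 (mod 13), giving k = 11.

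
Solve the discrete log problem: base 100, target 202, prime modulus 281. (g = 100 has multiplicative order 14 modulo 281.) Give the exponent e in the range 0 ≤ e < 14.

3

Successive powers of 100 modulo 281:
  100^0=1  100^1=100  100^2=165  100^3=202
So 100^3 ≡ 202 (mod 281), giving e = 3.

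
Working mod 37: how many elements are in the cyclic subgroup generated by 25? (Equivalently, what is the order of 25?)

18

The order of 25 must divide p − 1 = 36 = 2^2 · 3^2.
Divisors: 1, 2, 3, 4, 6, 9, 12, 18, 36.
Check each in increasing order: 25^1 ≡ 25;  25^2 ≡ 33;  25^3 ≡ 11;  25^4 ≡ 16;  25^6 ≡ 10;  25^9 ≡ 36;  25^12 ≡ 26;  25^18 ≡ 1.
Smallest exponent giving 1 is 18.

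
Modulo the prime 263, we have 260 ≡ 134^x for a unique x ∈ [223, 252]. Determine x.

225

Compute 134^223 mod 263 = 252, then multiply by 134 repeatedly:
  134^223=252  134^224=104  134^225=260
Found 260 at exponent 225.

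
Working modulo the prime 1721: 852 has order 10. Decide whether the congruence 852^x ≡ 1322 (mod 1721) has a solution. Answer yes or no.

yes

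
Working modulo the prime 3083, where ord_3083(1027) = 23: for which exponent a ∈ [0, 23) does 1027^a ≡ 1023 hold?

Successive powers of 1027 modulo 3083:
  1027^0=1  1027^1=1027  1027^2=343  1027^3=799  1027^4=495  1027^5=2753
  1027^6=220  1027^7=881  1027^8=1468  1027^9=49  1027^10=995  1027^11=1392
  1027^12=2155  1027^13=2674  1027^14=2328  1027^15=1531  1027^16=7  1027^17=1023
So 1027^17 ≡ 1023 (mod 3083), giving a = 17.

17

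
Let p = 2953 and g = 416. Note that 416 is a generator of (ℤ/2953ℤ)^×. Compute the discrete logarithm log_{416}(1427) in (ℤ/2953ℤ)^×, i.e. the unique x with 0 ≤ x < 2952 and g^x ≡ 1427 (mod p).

690

Baby-step giant-step with m = ceil(sqrt(2952)) = 55.
Baby table (416^j mod 2953 for j=0..54):
  0:1  1:416  2:1782  3:109  4:1049  5:2293  6:69  7:2127
  8:1885  9:1615  10:1509  11:1708  12:1808  13:2066  14:133  15:2174
  16:766  17:2685  18:726  19:810  20:318  21:2356  22:2653  23:2179
  24:2846  25:2736  26:1271  27:149  28:2924  29:2701  30:1476  31:2745
  32:2062  33:1422  34:952  35:330  36:1442  37:413  38:534  39:669
  40:722  41:2099  42:2049  43:1920  44:1410  45:1866  46:2570  47:134
  48:2590  49:2548  50:2794  51:1775  52:150  53:387  54:1530
Giant step factor: 416^(-55) ≡ 313 (mod 2953).
Scan 1427·313^i mod 2953 for i = 0, 1, …:
  i=0: 1427   i=1: 748   i=2: 837   i=3: 2117
  i=4: 1149   i=5: 2324   i=6: 974   i=7: 703
  i=8: 1517   i=9: 2341   i=10: 389   i=11: 684
  i=12: 1476
Match at i=12, j=30: x = 12·55 + 30 = 690.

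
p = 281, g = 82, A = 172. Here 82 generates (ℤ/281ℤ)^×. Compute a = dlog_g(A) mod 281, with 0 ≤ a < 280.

180

Baby-step giant-step with m = ceil(sqrt(280)) = 17.
Baby table (82^j mod 281 for j=0..16):
  0:1  1:82  2:261  3:46  4:119  5:204  6:149  7:135
  8:111  9:110  10:28  11:48  12:2  13:164  14:241  15:92
  16:238
Giant step factor: 82^(-17) ≡ 104 (mod 281).
Scan 172·104^i mod 281 for i = 0, 1, …:
  i=0: 172   i=1: 185   i=2: 132   i=3: 240
  i=4: 232   i=5: 243   i=6: 263   i=7: 95
  i=8: 45   i=9: 184   i=10: 28
Match at i=10, j=10: a = 10·17 + 10 = 180.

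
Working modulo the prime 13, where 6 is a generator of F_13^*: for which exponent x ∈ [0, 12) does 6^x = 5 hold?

Successive powers of 6 modulo 13:
  6^0=1  6^1=6  6^2=10  6^3=8  6^4=9  6^5=2
  6^6=12  6^7=7  6^8=3  6^9=5
So 6^9 ≡ 5 (mod 13), giving x = 9.

9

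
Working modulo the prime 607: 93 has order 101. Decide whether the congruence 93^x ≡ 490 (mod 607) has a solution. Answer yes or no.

490 ∈ ⟨93⟩ iff 490^101 ≡ 1 (mod 607), since |⟨93⟩| = 101.
490^101 mod 607 = 606.
Since 606 ≠ 1, 490 does not lie in the subgroup.

no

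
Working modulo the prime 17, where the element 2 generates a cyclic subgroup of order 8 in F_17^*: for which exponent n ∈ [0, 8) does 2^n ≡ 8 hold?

3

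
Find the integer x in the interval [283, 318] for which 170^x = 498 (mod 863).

301

Compute 170^283 mod 863 = 497, then multiply by 170 repeatedly:
  170^283=497  170^284=779  170^285=391  170^286=19  170^287=641
  170^288=232  170^289=605  170^290=153  170^291=120  170^292=551
  170^293=466  170^294=687  170^295=285  170^296=122  170^297=28
  170^298=445  170^299=569  170^300=74  170^301=498
Found 498 at exponent 301.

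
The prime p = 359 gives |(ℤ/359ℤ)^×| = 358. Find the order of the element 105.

358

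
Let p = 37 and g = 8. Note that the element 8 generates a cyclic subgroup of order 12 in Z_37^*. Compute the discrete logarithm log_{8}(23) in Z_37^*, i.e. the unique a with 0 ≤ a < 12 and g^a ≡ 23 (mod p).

5

Successive powers of 8 modulo 37:
  8^0=1  8^1=8  8^2=27  8^3=31  8^4=26  8^5=23
So 8^5 ≡ 23 (mod 37), giving a = 5.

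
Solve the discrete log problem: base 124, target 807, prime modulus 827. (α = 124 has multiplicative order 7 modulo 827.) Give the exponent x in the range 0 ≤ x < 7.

6

Successive powers of 124 modulo 827:
  124^0=1  124^1=124  124^2=490  124^3=389  124^4=270  124^5=400
  124^6=807
So 124^6 ≡ 807 (mod 827), giving x = 6.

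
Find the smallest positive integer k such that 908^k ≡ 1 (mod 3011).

215

The order of 908 must divide p − 1 = 3010 = 2 · 5 · 7 · 43.
Divisors: 1, 2, 5, 7, 10, 14, 35, 43, 70, 86, 215, 301, 430, 602, 1505, 3010.
Check each in increasing order: 908^1 ≡ 908;  908^2 ≡ 2461;  908^5 ≡ 558;  908^7 ≡ 222;  908^10 ≡ 1231;  908^14 ≡ 1108;  908^35 ≡ 743;  908^43 ≡ 817;  908^70 ≡ 1036;  908^86 ≡ 2058;  908^215 ≡ 1.
Smallest exponent giving 1 is 215.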